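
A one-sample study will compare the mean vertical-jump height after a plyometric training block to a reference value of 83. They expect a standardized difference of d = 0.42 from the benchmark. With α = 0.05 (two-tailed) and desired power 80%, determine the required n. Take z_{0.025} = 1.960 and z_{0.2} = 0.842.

For a one-sample test: n = ((z_{α/2} + z_β) / d)².
z_{α/2} + z_β = 1.960 + 0.842 = 2.802.
n = (2.802 / 0.42)² = 6.671² = 44.51.
Round up.

n = 45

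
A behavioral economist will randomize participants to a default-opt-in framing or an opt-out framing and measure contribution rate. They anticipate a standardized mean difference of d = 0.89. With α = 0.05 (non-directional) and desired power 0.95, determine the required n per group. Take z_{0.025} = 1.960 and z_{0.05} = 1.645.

For two independent groups with equal n: n = 2·((z_{α/2} + z_β) / d)².
z_{α/2} + z_β = 1.960 + 1.645 = 3.605.
n = 2 × (3.605 / 0.89)² = 2 × 4.051² = 2 × 16.41 = 32.8.
Round up to the next whole participant.

n = 33 per group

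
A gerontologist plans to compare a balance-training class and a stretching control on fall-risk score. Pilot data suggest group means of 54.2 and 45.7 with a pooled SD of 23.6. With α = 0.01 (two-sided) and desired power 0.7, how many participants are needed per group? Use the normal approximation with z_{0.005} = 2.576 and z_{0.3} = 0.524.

Cohen's d = |M₁ − M₂| / SD_pooled = |54.2 − 45.7| / 23.6 = 8.5 / 23.6 = 0.360.
For two independent groups with equal n: n = 2·((z_{α/2} + z_β) / d)².
z_{α/2} + z_β = 2.576 + 0.524 = 3.100.
n = 2 × (3.100 / 0.360)² = 2 × 8.611² = 2 × 74.15 = 148.3.
Round up to the next whole participant.

n = 149 per group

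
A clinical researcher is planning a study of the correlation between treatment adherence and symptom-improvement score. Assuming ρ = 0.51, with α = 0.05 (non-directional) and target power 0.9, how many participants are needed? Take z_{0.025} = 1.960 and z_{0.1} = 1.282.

n = 37

Fisher's z: C = ½·ln((1+r)/(1−r)) = ½·ln(3.0816) = 0.5627.
n = ((z_{α/2} + z_β)/C)² + 3.
(1.960 + 1.282) / 0.5627 = 3.242 / 0.5627 = 5.762.
n = 5.762² + 3 = 33.19 + 3 = 36.2.
Round up.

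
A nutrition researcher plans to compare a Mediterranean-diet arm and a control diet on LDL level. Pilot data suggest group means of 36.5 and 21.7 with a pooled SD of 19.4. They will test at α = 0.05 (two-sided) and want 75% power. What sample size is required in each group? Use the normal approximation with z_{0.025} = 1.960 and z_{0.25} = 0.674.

Cohen's d = |M₁ − M₂| / SD_pooled = |36.5 − 21.7| / 19.4 = 14.8 / 19.4 = 0.763.
For two independent groups with equal n: n = 2·((z_{α/2} + z_β) / d)².
z_{α/2} + z_β = 1.960 + 0.674 = 2.634.
n = 2 × (2.634 / 0.763)² = 2 × 3.452² = 2 × 11.92 = 23.8.
Round up to the next whole participant.

n = 24 per group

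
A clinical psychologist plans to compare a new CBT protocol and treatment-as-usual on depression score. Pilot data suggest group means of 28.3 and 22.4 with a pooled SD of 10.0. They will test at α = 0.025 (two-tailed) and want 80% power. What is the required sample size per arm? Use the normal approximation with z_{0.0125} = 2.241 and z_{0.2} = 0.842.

Cohen's d = |M₁ − M₂| / SD_pooled = |28.3 − 22.4| / 10.0 = 5.9 / 10.0 = 0.590.
For two independent groups with equal n: n = 2·((z_{α/2} + z_β) / d)².
z_{α/2} + z_β = 2.241 + 0.842 = 3.083.
n = 2 × (3.083 / 0.590)² = 2 × 5.225² = 2 × 27.31 = 54.6.
Round up to the next whole participant.

n = 55 per group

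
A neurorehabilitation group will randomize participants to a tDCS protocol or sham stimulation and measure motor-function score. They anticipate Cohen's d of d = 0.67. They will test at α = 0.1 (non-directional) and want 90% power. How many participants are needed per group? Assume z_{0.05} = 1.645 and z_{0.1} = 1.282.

For two independent groups with equal n: n = 2·((z_{α/2} + z_β) / d)².
z_{α/2} + z_β = 1.645 + 1.282 = 2.927.
n = 2 × (2.927 / 0.67)² = 2 × 4.369² = 2 × 19.09 = 38.2.
Round up to the next whole participant.

n = 39 per group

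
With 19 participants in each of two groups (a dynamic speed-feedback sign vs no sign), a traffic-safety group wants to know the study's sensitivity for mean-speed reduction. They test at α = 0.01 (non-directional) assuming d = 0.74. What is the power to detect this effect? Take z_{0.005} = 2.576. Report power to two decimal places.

power ≈ 0.38

For two equal groups, power = Φ(d·√(n/2) − z_{α/2}).
d·√(n/2) = 0.74 × √(19/2) = 0.74 × 3.082 = 2.281.
z_β = 2.281 − 2.576 = -0.295.
Power = Φ(-0.295) = 0.384.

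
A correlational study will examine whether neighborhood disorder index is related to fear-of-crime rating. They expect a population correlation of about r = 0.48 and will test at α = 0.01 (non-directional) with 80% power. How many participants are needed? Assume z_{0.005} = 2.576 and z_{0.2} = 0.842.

n = 46

Fisher's z: C = ½·ln((1+r)/(1−r)) = ½·ln(2.8462) = 0.5230.
n = ((z_{α/2} + z_β)/C)² + 3.
(2.576 + 0.842) / 0.5230 = 3.418 / 0.5230 = 6.535.
n = 6.535² + 3 = 42.71 + 3 = 45.7.
Round up.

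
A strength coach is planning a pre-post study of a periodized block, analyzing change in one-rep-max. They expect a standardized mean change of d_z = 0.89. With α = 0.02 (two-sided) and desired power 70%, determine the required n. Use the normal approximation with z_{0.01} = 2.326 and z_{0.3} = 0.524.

n = 11 pairs

For a paired (one-sample on differences) test: n = ((z_{α/2} + z_β) / d)².
z_{α/2} + z_β = 2.326 + 0.524 = 2.850.
n = (2.850 / 0.89)² = 3.202² = 10.25.
Round up.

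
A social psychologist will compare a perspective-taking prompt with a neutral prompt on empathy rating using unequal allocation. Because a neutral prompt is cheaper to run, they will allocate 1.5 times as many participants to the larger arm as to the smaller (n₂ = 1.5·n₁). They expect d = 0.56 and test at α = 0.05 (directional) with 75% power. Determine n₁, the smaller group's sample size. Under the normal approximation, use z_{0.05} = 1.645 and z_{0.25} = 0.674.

With allocation ratio k = n₂/n₁ = 1.5, Var(x̄₁−x̄₂) = σ²(1/n₁ + 1/(k·n₁)) = σ²·(k+1)/(k·n₁).
So n₁ = (1 + 1/k)·((z_{α} + z_β)/d)² = 1.667 × (2.319/0.56)².
n₁ = 1.667 × 17.15 = 28.6.
Round up: n₁ = 29, giving n₂ = ⌈1.5 × 29⌉ = ⌈43.5⌉ = 44.

n₁ = 29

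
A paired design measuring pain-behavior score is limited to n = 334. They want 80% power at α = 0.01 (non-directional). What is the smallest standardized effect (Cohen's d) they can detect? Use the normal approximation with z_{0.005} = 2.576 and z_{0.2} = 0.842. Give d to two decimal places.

For a single sample (or paired design) of n = 334: d_min = (z_{α/2} + z_β)/√n.
z-sum = 2.576 + 0.842 = 3.418.
d_min = 3.418 / √334 = 3.418 / 18.276 = 0.187.

d_min ≈ 0.19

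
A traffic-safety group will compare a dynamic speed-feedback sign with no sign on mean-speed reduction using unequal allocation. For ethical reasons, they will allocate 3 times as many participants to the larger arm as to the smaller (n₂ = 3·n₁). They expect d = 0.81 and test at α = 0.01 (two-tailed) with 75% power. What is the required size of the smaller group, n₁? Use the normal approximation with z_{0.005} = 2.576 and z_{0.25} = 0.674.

n₁ = 22

With allocation ratio k = n₂/n₁ = 3, Var(x̄₁−x̄₂) = σ²(1/n₁ + 1/(k·n₁)) = σ²·(k+1)/(k·n₁).
So n₁ = (1 + 1/k)·((z_{α/2} + z_β)/d)² = 1.333 × (3.250/0.81)².
n₁ = 1.333 × 16.10 = 21.5.
Round up: n₁ = 22, giving n₂ = 3 × 22 = 66.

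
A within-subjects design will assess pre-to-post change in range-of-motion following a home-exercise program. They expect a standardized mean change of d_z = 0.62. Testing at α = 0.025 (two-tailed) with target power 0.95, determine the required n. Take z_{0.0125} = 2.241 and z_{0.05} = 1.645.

For a paired (one-sample on differences) test: n = ((z_{α/2} + z_β) / d)².
z_{α/2} + z_β = 2.241 + 1.645 = 3.886.
n = (3.886 / 0.62)² = 6.268² = 39.28.
Round up.

n = 40 pairs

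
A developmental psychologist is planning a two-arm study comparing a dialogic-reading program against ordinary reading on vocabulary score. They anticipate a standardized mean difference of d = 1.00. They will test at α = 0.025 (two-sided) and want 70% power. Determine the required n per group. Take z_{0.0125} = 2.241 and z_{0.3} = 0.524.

n = 16 per group

For two independent groups with equal n: n = 2·((z_{α/2} + z_β) / d)².
z_{α/2} + z_β = 2.241 + 0.524 = 2.765.
n = 2 × (2.765 / 1.00)² = 2 × 2.765² = 2 × 7.65 = 15.3.
Round up to the next whole participant.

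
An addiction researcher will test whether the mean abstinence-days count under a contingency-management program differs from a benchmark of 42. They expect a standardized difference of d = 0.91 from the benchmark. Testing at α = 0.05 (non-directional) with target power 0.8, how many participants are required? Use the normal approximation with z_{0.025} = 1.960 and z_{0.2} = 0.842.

For a one-sample test: n = ((z_{α/2} + z_β) / d)².
z_{α/2} + z_β = 1.960 + 0.842 = 2.802.
n = (2.802 / 0.91)² = 3.079² = 9.48.
Round up.

n = 10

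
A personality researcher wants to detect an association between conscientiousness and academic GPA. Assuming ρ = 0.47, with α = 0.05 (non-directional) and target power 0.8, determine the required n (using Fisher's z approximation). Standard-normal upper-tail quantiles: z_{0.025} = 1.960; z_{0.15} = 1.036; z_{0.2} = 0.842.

n = 34

Fisher's z: C = ½·ln((1+r)/(1−r)) = ½·ln(2.7736) = 0.5101.
n = ((z_{α/2} + z_β)/C)² + 3.
(1.960 + 0.842) / 0.5101 = 2.802 / 0.5101 = 5.493.
n = 5.493² + 3 = 30.17 + 3 = 33.2.
Round up.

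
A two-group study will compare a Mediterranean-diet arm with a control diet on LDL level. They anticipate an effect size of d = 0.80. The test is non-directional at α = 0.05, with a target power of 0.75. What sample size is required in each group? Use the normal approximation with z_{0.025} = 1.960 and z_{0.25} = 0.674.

n = 22 per group

For two independent groups with equal n: n = 2·((z_{α/2} + z_β) / d)².
z_{α/2} + z_β = 1.960 + 0.674 = 2.634.
n = 2 × (2.634 / 0.80)² = 2 × 3.292² = 2 × 10.84 = 21.7.
Round up to the next whole participant.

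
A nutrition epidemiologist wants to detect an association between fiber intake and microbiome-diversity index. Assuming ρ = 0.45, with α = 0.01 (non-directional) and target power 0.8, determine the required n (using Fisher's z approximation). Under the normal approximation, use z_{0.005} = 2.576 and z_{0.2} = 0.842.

Fisher's z: C = ½·ln((1+r)/(1−r)) = ½·ln(2.6364) = 0.4847.
n = ((z_{α/2} + z_β)/C)² + 3.
(2.576 + 0.842) / 0.4847 = 3.418 / 0.4847 = 7.052.
n = 7.052² + 3 = 49.73 + 3 = 52.7.
Round up.

n = 53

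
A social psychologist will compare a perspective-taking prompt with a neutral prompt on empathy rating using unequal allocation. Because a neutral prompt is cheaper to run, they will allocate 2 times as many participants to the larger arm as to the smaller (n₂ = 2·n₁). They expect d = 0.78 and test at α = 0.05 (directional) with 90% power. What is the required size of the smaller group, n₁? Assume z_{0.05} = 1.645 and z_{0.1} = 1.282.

n₁ = 22

With allocation ratio k = n₂/n₁ = 2, Var(x̄₁−x̄₂) = σ²(1/n₁ + 1/(k·n₁)) = σ²·(k+1)/(k·n₁).
So n₁ = (1 + 1/k)·((z_{α} + z_β)/d)² = 1.500 × (2.927/0.78)².
n₁ = 1.500 × 14.08 = 21.1.
Round up: n₁ = 22, giving n₂ = 2 × 22 = 44.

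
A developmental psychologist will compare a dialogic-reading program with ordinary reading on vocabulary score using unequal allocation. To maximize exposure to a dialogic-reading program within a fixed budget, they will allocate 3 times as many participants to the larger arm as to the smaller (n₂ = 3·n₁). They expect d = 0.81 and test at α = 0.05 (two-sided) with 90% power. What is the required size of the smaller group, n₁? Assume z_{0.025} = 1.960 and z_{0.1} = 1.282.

With allocation ratio k = n₂/n₁ = 3, Var(x̄₁−x̄₂) = σ²(1/n₁ + 1/(k·n₁)) = σ²·(k+1)/(k·n₁).
So n₁ = (1 + 1/k)·((z_{α/2} + z_β)/d)² = 1.333 × (3.242/0.81)².
n₁ = 1.333 × 16.02 = 21.4.
Round up: n₁ = 22, giving n₂ = 3 × 22 = 66.

n₁ = 22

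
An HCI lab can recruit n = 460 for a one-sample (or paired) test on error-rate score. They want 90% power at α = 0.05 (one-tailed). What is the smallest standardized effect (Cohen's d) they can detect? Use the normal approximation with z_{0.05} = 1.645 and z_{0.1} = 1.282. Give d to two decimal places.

d_min ≈ 0.14

For a single sample (or paired design) of n = 460: d_min = (z_{α} + z_β)/√n.
z-sum = 1.645 + 1.282 = 2.927.
d_min = 2.927 / √460 = 2.927 / 21.448 = 0.136.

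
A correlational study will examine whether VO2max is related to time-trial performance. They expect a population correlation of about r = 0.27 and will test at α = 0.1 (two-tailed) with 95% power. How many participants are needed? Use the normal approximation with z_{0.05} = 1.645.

n = 145

Fisher's z: C = ½·ln((1+r)/(1−r)) = ½·ln(1.7397) = 0.2769.
n = ((z_{α/2} + z_β)/C)² + 3.
(1.645 + 1.645) / 0.2769 = 3.290 / 0.2769 = 11.882.
n = 11.882² + 3 = 141.17 + 3 = 144.2.
Round up.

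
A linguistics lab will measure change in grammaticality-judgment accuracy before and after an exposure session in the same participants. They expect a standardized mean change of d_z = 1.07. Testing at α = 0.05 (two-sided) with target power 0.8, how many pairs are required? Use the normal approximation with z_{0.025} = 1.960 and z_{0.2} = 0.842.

n = 7 pairs

For a paired (one-sample on differences) test: n = ((z_{α/2} + z_β) / d)².
z_{α/2} + z_β = 1.960 + 0.842 = 2.802.
n = (2.802 / 1.07)² = 2.619² = 6.86.
Round up.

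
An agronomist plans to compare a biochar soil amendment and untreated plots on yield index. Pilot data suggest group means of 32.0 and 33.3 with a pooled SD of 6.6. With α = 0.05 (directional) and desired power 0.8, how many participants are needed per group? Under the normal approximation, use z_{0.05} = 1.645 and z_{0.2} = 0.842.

n = 319 per group

Cohen's d = |M₁ − M₂| / SD_pooled = |32.0 − 33.3| / 6.6 = 1.3 / 6.6 = 0.197.
For two independent groups with equal n: n = 2·((z_{α} + z_β) / d)².
z_{α} + z_β = 1.645 + 0.842 = 2.487.
n = 2 × (2.487 / 0.197)² = 2 × 12.624² = 2 × 159.37 = 318.7.
Round up to the next whole participant.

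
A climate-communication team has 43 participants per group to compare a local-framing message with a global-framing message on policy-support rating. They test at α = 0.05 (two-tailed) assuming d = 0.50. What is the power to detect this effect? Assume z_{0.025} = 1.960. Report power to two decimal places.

For two equal groups, power = Φ(d·√(n/2) − z_{α/2}).
d·√(n/2) = 0.50 × √(43/2) = 0.50 × 4.637 = 2.318.
z_β = 2.318 − 1.960 = 0.358.
Power = Φ(0.358) = 0.640.

power ≈ 0.64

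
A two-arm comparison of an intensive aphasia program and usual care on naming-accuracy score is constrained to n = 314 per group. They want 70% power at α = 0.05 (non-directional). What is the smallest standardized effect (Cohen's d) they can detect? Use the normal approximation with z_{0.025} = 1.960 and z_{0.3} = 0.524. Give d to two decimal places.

d_min ≈ 0.20

For two independent groups of n = 314 each: d_min = (z_{α/2} + z_β)·√(2/n).
z-sum = 1.960 + 0.524 = 2.484.
d_min = 2.484 × √(2/314) = 2.484 × 0.0798 = 0.198.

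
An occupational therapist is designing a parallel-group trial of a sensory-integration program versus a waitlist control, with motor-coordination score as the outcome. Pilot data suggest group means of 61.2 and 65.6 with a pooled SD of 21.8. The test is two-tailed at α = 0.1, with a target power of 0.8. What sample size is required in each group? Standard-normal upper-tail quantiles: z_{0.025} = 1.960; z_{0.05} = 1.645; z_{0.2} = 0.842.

Cohen's d = |M₁ − M₂| / SD_pooled = |61.2 − 65.6| / 21.8 = 4.4 / 21.8 = 0.202.
For two independent groups with equal n: n = 2·((z_{α/2} + z_β) / d)².
z_{α/2} + z_β = 1.645 + 0.842 = 2.487.
n = 2 × (2.487 / 0.202)² = 2 × 12.312² = 2 × 151.58 = 303.2.
Round up to the next whole participant.

n = 304 per group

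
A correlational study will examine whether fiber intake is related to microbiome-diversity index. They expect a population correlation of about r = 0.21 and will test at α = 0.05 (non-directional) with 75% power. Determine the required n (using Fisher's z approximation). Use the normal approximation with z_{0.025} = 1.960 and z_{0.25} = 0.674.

Fisher's z: C = ½·ln((1+r)/(1−r)) = ½·ln(1.5316) = 0.2132.
n = ((z_{α/2} + z_β)/C)² + 3.
(1.960 + 0.674) / 0.2132 = 2.634 / 0.2132 = 12.355.
n = 12.355² + 3 = 152.64 + 3 = 155.6.
Round up.

n = 156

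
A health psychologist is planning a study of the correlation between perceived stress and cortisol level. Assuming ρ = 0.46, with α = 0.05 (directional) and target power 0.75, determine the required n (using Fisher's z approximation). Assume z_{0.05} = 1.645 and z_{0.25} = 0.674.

n = 25

Fisher's z: C = ½·ln((1+r)/(1−r)) = ½·ln(2.7037) = 0.4973.
n = ((z_{α} + z_β)/C)² + 3.
(1.645 + 0.674) / 0.4973 = 2.319 / 0.4973 = 4.663.
n = 4.663² + 3 = 21.75 + 3 = 24.7.
Round up.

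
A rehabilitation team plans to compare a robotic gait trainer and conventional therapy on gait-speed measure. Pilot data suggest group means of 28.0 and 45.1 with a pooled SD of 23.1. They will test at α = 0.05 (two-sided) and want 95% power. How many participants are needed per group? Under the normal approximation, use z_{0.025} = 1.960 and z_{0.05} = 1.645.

Cohen's d = |M₁ − M₂| / SD_pooled = |28.0 − 45.1| / 23.1 = 17.1 / 23.1 = 0.740.
For two independent groups with equal n: n = 2·((z_{α/2} + z_β) / d)².
z_{α/2} + z_β = 1.960 + 1.645 = 3.605.
n = 2 × (3.605 / 0.740)² = 2 × 4.872² = 2 × 23.73 = 47.5.
Round up to the next whole participant.

n = 48 per group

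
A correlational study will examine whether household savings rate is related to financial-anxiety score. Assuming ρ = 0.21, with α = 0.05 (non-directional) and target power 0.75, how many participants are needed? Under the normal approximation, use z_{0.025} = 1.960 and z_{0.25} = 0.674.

Fisher's z: C = ½·ln((1+r)/(1−r)) = ½·ln(1.5316) = 0.2132.
n = ((z_{α/2} + z_β)/C)² + 3.
(1.960 + 0.674) / 0.2132 = 2.634 / 0.2132 = 12.355.
n = 12.355² + 3 = 152.64 + 3 = 155.6.
Round up.

n = 156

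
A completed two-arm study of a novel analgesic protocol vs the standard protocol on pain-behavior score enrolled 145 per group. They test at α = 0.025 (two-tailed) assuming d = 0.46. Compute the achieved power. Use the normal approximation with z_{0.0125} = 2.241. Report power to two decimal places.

For two equal groups, power = Φ(d·√(n/2) − z_{α/2}).
d·√(n/2) = 0.46 × √(145/2) = 0.46 × 8.515 = 3.917.
z_β = 3.917 − 2.241 = 1.676.
Power = Φ(1.676) = 0.953.

power ≈ 0.95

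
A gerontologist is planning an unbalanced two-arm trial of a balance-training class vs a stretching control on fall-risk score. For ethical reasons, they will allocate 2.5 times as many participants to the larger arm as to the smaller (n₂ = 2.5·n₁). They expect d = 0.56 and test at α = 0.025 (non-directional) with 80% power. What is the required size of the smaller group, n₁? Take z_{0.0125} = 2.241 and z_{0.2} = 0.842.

With allocation ratio k = n₂/n₁ = 2.5, Var(x̄₁−x̄₂) = σ²(1/n₁ + 1/(k·n₁)) = σ²·(k+1)/(k·n₁).
So n₁ = (1 + 1/k)·((z_{α/2} + z_β)/d)² = 1.400 × (3.083/0.56)².
n₁ = 1.400 × 30.31 = 42.4.
Round up: n₁ = 43, giving n₂ = ⌈2.5 × 43⌉ = ⌈107.5⌉ = 108.

n₁ = 43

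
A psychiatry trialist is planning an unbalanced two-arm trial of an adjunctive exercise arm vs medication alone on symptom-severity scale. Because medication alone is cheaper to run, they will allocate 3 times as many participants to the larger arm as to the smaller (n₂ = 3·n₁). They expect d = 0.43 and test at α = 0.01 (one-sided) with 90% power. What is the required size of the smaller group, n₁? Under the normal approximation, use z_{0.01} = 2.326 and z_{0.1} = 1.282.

With allocation ratio k = n₂/n₁ = 3, Var(x̄₁−x̄₂) = σ²(1/n₁ + 1/(k·n₁)) = σ²·(k+1)/(k·n₁).
So n₁ = (1 + 1/k)·((z_{α} + z_β)/d)² = 1.333 × (3.608/0.43)².
n₁ = 1.333 × 70.40 = 93.9.
Round up: n₁ = 94, giving n₂ = 3 × 94 = 282.

n₁ = 94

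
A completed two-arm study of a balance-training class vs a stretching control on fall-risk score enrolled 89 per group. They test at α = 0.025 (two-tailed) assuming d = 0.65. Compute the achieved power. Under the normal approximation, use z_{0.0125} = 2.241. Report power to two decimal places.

power ≈ 0.98

For two equal groups, power = Φ(d·√(n/2) − z_{α/2}).
d·√(n/2) = 0.65 × √(89/2) = 0.65 × 6.671 = 4.336.
z_β = 4.336 − 2.241 = 2.095.
Power = Φ(2.095) = 0.982.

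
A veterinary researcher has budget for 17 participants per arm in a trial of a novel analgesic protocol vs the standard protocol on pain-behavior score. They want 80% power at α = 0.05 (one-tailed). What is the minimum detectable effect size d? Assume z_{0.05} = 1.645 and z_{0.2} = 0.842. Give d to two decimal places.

For two independent groups of n = 17 each: d_min = (z_{α} + z_β)·√(2/n).
z-sum = 1.645 + 0.842 = 2.487.
d_min = 2.487 × √(2/17) = 2.487 × 0.3430 = 0.853.

d_min ≈ 0.85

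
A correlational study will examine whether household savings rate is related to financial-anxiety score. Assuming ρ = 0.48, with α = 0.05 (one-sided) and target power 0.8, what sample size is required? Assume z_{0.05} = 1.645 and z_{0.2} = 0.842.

Fisher's z: C = ½·ln((1+r)/(1−r)) = ½·ln(2.8462) = 0.5230.
n = ((z_{α} + z_β)/C)² + 3.
(1.645 + 0.842) / 0.5230 = 2.487 / 0.5230 = 4.755.
n = 4.755² + 3 = 22.61 + 3 = 25.6.
Round up.

n = 26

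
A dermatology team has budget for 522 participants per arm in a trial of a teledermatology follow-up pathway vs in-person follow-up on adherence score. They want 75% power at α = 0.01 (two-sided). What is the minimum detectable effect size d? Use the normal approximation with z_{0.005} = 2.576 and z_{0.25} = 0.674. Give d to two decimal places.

For two independent groups of n = 522 each: d_min = (z_{α/2} + z_β)·√(2/n).
z-sum = 2.576 + 0.674 = 3.250.
d_min = 3.250 × √(2/522) = 3.250 × 0.0619 = 0.201.

d_min ≈ 0.20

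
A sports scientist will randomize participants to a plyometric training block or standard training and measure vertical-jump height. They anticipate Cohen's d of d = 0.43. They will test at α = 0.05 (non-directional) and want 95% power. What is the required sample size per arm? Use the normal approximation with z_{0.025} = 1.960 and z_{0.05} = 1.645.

For two independent groups with equal n: n = 2·((z_{α/2} + z_β) / d)².
z_{α/2} + z_β = 1.960 + 1.645 = 3.605.
n = 2 × (3.605 / 0.43)² = 2 × 8.384² = 2 × 70.29 = 140.6.
Round up to the next whole participant.

n = 141 per group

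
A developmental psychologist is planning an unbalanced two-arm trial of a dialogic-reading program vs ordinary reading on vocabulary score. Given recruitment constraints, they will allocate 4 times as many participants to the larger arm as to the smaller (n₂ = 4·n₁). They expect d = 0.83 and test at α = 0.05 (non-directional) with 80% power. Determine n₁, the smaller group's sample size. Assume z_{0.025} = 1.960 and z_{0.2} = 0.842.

With allocation ratio k = n₂/n₁ = 4, Var(x̄₁−x̄₂) = σ²(1/n₁ + 1/(k·n₁)) = σ²·(k+1)/(k·n₁).
So n₁ = (1 + 1/k)·((z_{α/2} + z_β)/d)² = 1.250 × (2.802/0.83)².
n₁ = 1.250 × 11.40 = 14.2.
Round up: n₁ = 15, giving n₂ = 4 × 15 = 60.

n₁ = 15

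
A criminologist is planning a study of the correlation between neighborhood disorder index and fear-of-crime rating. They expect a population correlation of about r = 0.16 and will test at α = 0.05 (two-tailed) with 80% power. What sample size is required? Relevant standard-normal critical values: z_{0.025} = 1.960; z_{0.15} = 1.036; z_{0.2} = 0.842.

n = 305

Fisher's z: C = ½·ln((1+r)/(1−r)) = ½·ln(1.3810) = 0.1614.
n = ((z_{α/2} + z_β)/C)² + 3.
(1.960 + 0.842) / 0.1614 = 2.802 / 0.1614 = 17.361.
n = 17.361² + 3 = 301.39 + 3 = 304.4.
Round up.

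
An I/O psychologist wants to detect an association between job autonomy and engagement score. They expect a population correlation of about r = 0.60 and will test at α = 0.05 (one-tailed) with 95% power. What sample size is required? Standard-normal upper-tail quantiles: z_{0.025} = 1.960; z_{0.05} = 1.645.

Fisher's z: C = ½·ln((1+r)/(1−r)) = ½·ln(4.0000) = 0.6931.
n = ((z_{α} + z_β)/C)² + 3.
(1.645 + 1.645) / 0.6931 = 3.290 / 0.6931 = 4.747.
n = 4.747² + 3 = 22.53 + 3 = 25.5.
Round up.

n = 26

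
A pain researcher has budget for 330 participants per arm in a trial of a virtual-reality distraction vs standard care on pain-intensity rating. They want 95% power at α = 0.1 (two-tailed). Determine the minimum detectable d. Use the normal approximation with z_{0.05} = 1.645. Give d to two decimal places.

For two independent groups of n = 330 each: d_min = (z_{α/2} + z_β)·√(2/n).
z-sum = 1.645 + 1.645 = 3.290.
d_min = 3.290 × √(2/330) = 3.290 × 0.0778 = 0.256.

d_min ≈ 0.26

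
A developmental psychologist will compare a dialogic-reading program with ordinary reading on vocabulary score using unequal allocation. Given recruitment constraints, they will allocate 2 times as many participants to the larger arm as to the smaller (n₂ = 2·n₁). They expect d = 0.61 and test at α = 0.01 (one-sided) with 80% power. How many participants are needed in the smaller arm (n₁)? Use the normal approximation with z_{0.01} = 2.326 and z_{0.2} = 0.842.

n₁ = 41

With allocation ratio k = n₂/n₁ = 2, Var(x̄₁−x̄₂) = σ²(1/n₁ + 1/(k·n₁)) = σ²·(k+1)/(k·n₁).
So n₁ = (1 + 1/k)·((z_{α} + z_β)/d)² = 1.500 × (3.168/0.61)².
n₁ = 1.500 × 26.97 = 40.5.
Round up: n₁ = 41, giving n₂ = 2 × 41 = 82.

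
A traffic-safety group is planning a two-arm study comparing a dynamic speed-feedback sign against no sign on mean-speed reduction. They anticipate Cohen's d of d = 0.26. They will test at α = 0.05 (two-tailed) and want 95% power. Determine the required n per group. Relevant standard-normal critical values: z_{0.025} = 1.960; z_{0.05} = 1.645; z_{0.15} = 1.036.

For two independent groups with equal n: n = 2·((z_{α/2} + z_β) / d)².
z_{α/2} + z_β = 1.960 + 1.645 = 3.605.
n = 2 × (3.605 / 0.26)² = 2 × 13.865² = 2 × 192.25 = 384.5.
Round up to the next whole participant.

n = 385 per group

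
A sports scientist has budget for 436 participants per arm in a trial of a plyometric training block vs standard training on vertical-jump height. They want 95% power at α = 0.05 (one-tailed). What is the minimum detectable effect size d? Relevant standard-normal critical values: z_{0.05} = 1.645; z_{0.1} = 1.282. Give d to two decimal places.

For two independent groups of n = 436 each: d_min = (z_{α} + z_β)·√(2/n).
z-sum = 1.645 + 1.645 = 3.290.
d_min = 3.290 × √(2/436) = 3.290 × 0.0677 = 0.223.

d_min ≈ 0.22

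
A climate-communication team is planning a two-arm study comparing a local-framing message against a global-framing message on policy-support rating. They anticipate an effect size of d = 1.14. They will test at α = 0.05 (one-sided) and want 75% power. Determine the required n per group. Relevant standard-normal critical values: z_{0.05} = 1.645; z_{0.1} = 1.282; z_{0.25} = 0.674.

For two independent groups with equal n: n = 2·((z_{α} + z_β) / d)².
z_{α} + z_β = 1.645 + 0.674 = 2.319.
n = 2 × (2.319 / 1.14)² = 2 × 2.034² = 2 × 4.14 = 8.3.
Round up to the next whole participant.

n = 9 per group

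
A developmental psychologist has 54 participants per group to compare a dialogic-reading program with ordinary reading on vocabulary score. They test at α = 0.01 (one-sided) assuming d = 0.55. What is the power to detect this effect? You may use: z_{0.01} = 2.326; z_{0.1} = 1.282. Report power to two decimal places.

For two equal groups, power = Φ(d·√(n/2) − z_{α}).
d·√(n/2) = 0.55 × √(54/2) = 0.55 × 5.196 = 2.858.
z_β = 2.858 − 2.326 = 0.532.
Power = Φ(0.532) = 0.703.

power ≈ 0.70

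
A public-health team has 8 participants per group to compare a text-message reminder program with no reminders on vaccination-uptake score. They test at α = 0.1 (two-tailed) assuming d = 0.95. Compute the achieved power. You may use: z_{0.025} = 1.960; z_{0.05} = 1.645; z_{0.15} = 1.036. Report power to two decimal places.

For two equal groups, power = Φ(d·√(n/2) − z_{α/2}).
d·√(n/2) = 0.95 × √(8/2) = 0.95 × 2.000 = 1.900.
z_β = 1.900 − 1.645 = 0.255.
Power = Φ(0.255) = 0.601.

power ≈ 0.60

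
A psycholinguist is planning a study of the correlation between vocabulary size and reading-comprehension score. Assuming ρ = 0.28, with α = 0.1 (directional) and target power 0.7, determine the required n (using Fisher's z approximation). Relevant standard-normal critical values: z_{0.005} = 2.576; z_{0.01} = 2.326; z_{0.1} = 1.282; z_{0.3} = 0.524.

Fisher's z: C = ½·ln((1+r)/(1−r)) = ½·ln(1.7778) = 0.2877.
n = ((z_{α} + z_β)/C)² + 3.
(1.282 + 0.524) / 0.2877 = 1.806 / 0.2877 = 6.277.
n = 6.277² + 3 = 39.41 + 3 = 42.4.
Round up.

n = 43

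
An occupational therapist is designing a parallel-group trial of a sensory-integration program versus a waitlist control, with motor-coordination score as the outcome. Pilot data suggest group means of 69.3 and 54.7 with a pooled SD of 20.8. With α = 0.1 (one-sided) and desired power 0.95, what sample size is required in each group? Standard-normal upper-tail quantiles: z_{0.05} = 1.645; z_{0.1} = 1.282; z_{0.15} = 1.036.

n = 35 per group

Cohen's d = |M₁ − M₂| / SD_pooled = |69.3 − 54.7| / 20.8 = 14.6 / 20.8 = 0.702.
For two independent groups with equal n: n = 2·((z_{α} + z_β) / d)².
z_{α} + z_β = 1.282 + 1.645 = 2.927.
n = 2 × (2.927 / 0.702)² = 2 × 4.170² = 2 × 17.38 = 34.8.
Round up to the next whole participant.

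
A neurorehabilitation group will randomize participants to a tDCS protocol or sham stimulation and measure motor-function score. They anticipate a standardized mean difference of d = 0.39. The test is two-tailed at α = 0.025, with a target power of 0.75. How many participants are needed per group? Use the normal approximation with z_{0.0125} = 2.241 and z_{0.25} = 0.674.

For two independent groups with equal n: n = 2·((z_{α/2} + z_β) / d)².
z_{α/2} + z_β = 2.241 + 0.674 = 2.915.
n = 2 × (2.915 / 0.39)² = 2 × 7.474² = 2 × 55.87 = 111.7.
Round up to the next whole participant.

n = 112 per group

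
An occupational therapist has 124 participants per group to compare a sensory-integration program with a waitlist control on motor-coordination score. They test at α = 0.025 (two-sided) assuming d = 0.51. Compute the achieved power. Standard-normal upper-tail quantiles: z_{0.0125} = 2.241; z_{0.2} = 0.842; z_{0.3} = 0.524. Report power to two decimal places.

For two equal groups, power = Φ(d·√(n/2) − z_{α/2}).
d·√(n/2) = 0.51 × √(124/2) = 0.51 × 7.874 = 4.016.
z_β = 4.016 − 2.241 = 1.775.
Power = Φ(1.775) = 0.962.

power ≈ 0.96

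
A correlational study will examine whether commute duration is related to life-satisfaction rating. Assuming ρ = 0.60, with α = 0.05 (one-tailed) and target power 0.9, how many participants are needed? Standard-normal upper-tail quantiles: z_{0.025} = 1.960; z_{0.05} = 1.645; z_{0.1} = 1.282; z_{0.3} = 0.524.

Fisher's z: C = ½·ln((1+r)/(1−r)) = ½·ln(4.0000) = 0.6931.
n = ((z_{α} + z_β)/C)² + 3.
(1.645 + 1.282) / 0.6931 = 2.927 / 0.6931 = 4.223.
n = 4.223² + 3 = 17.83 + 3 = 20.8.
Round up.

n = 21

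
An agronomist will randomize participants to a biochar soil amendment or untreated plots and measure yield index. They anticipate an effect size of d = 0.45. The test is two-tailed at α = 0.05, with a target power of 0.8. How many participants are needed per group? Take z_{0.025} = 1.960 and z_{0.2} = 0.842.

For two independent groups with equal n: n = 2·((z_{α/2} + z_β) / d)².
z_{α/2} + z_β = 1.960 + 0.842 = 2.802.
n = 2 × (2.802 / 0.45)² = 2 × 6.227² = 2 × 38.77 = 77.5.
Round up to the next whole participant.

n = 78 per group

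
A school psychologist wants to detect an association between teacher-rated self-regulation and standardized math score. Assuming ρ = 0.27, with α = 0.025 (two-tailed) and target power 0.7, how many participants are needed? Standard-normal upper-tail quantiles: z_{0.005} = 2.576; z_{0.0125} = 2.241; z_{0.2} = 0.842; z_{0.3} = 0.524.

Fisher's z: C = ½·ln((1+r)/(1−r)) = ½·ln(1.7397) = 0.2769.
n = ((z_{α/2} + z_β)/C)² + 3.
(2.241 + 0.524) / 0.2769 = 2.765 / 0.2769 = 9.986.
n = 9.986² + 3 = 99.71 + 3 = 102.7.
Round up.

n = 103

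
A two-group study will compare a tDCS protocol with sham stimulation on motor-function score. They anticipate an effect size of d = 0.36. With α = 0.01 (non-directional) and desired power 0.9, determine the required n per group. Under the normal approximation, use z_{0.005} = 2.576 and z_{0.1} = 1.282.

For two independent groups with equal n: n = 2·((z_{α/2} + z_β) / d)².
z_{α/2} + z_β = 2.576 + 1.282 = 3.858.
n = 2 × (3.858 / 0.36)² = 2 × 10.717² = 2 × 114.85 = 229.7.
Round up to the next whole participant.

n = 230 per group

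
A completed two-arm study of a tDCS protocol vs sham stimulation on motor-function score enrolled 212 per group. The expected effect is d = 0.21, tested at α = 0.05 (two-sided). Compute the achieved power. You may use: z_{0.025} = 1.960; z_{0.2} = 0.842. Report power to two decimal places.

power ≈ 0.58

For two equal groups, power = Φ(d·√(n/2) − z_{α/2}).
d·√(n/2) = 0.21 × √(212/2) = 0.21 × 10.296 = 2.162.
z_β = 2.162 − 1.960 = 0.202.
Power = Φ(0.202) = 0.580.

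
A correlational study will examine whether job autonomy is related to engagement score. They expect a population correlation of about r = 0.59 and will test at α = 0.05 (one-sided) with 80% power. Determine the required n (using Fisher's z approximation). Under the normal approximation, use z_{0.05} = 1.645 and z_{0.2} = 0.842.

n = 17

Fisher's z: C = ½·ln((1+r)/(1−r)) = ½·ln(3.8780) = 0.6777.
n = ((z_{α} + z_β)/C)² + 3.
(1.645 + 0.842) / 0.6777 = 2.487 / 0.6777 = 3.670.
n = 3.670² + 3 = 13.47 + 3 = 16.5.
Round up.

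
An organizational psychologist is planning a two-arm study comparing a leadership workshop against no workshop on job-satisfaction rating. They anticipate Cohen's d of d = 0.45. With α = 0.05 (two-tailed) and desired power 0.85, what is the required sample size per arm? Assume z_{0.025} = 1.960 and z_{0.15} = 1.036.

For two independent groups with equal n: n = 2·((z_{α/2} + z_β) / d)².
z_{α/2} + z_β = 1.960 + 1.036 = 2.996.
n = 2 × (2.996 / 0.45)² = 2 × 6.658² = 2 × 44.33 = 88.7.
Round up to the next whole participant.

n = 89 per group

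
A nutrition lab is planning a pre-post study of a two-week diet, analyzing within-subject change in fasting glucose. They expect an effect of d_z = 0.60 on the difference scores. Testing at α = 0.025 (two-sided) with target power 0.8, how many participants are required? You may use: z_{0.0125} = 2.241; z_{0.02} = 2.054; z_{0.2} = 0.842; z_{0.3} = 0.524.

For a paired (one-sample on differences) test: n = ((z_{α/2} + z_β) / d)².
z_{α/2} + z_β = 2.241 + 0.842 = 3.083.
n = (3.083 / 0.60)² = 5.138² = 26.40.
Round up.

n = 27 pairs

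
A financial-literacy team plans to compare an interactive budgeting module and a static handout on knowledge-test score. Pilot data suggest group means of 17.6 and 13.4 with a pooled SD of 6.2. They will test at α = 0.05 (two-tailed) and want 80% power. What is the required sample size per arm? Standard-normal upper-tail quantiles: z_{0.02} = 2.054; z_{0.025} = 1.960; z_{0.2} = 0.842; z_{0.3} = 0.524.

n = 35 per group

Cohen's d = |M₁ − M₂| / SD_pooled = |17.6 − 13.4| / 6.2 = 4.2 / 6.2 = 0.677.
For two independent groups with equal n: n = 2·((z_{α/2} + z_β) / d)².
z_{α/2} + z_β = 1.960 + 0.842 = 2.802.
n = 2 × (2.802 / 0.677)² = 2 × 4.139² = 2 × 17.13 = 34.3.
Round up to the next whole participant.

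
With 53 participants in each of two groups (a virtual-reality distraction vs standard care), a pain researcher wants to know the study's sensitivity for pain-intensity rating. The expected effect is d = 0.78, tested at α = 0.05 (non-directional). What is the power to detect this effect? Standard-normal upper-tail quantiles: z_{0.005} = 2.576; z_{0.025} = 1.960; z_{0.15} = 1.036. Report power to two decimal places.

For two equal groups, power = Φ(d·√(n/2) − z_{α/2}).
d·√(n/2) = 0.78 × √(53/2) = 0.78 × 5.148 = 4.015.
z_β = 4.015 − 1.960 = 2.055.
Power = Φ(2.055) = 0.980.

power ≈ 0.98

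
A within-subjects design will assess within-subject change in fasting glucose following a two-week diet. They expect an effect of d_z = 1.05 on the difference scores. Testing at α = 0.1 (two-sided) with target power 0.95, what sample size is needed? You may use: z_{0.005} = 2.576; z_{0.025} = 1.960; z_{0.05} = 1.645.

n = 10 pairs

For a paired (one-sample on differences) test: n = ((z_{α/2} + z_β) / d)².
z_{α/2} + z_β = 1.645 + 1.645 = 3.290.
n = (3.290 / 1.05)² = 3.133² = 9.82.
Round up.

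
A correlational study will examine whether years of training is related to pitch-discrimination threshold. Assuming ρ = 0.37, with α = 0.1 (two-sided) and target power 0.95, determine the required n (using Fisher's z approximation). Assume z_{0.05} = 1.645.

n = 75

Fisher's z: C = ½·ln((1+r)/(1−r)) = ½·ln(2.1746) = 0.3884.
n = ((z_{α/2} + z_β)/C)² + 3.
(1.645 + 1.645) / 0.3884 = 3.290 / 0.3884 = 8.471.
n = 8.471² + 3 = 71.75 + 3 = 74.8.
Round up.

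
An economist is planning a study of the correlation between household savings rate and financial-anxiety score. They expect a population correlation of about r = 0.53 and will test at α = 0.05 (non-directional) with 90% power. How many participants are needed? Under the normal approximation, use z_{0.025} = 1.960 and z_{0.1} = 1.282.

Fisher's z: C = ½·ln((1+r)/(1−r)) = ½·ln(3.2553) = 0.5901.
n = ((z_{α/2} + z_β)/C)² + 3.
(1.960 + 1.282) / 0.5901 = 3.242 / 0.5901 = 5.494.
n = 5.494² + 3 = 30.18 + 3 = 33.2.
Round up.

n = 34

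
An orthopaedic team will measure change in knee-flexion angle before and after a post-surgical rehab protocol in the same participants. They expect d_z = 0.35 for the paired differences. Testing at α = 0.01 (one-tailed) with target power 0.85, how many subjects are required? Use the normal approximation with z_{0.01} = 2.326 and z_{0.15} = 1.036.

n = 93 pairs

For a paired (one-sample on differences) test: n = ((z_{α} + z_β) / d)².
z_{α} + z_β = 2.326 + 1.036 = 3.362.
n = (3.362 / 0.35)² = 9.606² = 92.27.
Round up.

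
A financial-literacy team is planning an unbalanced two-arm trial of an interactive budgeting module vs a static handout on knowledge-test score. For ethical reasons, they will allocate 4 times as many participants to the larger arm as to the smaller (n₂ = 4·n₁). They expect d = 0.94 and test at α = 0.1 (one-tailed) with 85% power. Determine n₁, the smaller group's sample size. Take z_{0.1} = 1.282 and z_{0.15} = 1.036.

n₁ = 8

With allocation ratio k = n₂/n₁ = 4, Var(x̄₁−x̄₂) = σ²(1/n₁ + 1/(k·n₁)) = σ²·(k+1)/(k·n₁).
So n₁ = (1 + 1/k)·((z_{α} + z_β)/d)² = 1.250 × (2.318/0.94)².
n₁ = 1.250 × 6.08 = 7.6.
Round up: n₁ = 8, giving n₂ = 4 × 8 = 32.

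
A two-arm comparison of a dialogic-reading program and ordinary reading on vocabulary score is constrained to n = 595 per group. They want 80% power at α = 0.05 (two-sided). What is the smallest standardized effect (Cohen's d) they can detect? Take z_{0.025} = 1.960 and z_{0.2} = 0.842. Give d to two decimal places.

For two independent groups of n = 595 each: d_min = (z_{α/2} + z_β)·√(2/n).
z-sum = 1.960 + 0.842 = 2.802.
d_min = 2.802 × √(2/595) = 2.802 × 0.0580 = 0.162.

d_min ≈ 0.16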